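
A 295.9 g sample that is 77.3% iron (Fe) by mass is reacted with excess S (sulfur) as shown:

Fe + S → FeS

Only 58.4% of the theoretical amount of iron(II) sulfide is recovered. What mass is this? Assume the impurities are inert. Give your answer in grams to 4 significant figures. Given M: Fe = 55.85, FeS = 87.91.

210.3 g

Pure Fe available = 295.9 g × 0.773 = 228.73 g.
n(Fe) = 228.73 g / 55.85 g/mol = 4.0954 mol.
From the equation the Fe:FeS mole ratio is 1:1, so n(FeS) = 4.0954 × 1/1 = 4.0954 mol.
Mass of FeS = 4.0954 mol × 87.91 g/mol = 360.03 g.
Actual mass collected = 360.03 g × 0.584 = 210.26 g.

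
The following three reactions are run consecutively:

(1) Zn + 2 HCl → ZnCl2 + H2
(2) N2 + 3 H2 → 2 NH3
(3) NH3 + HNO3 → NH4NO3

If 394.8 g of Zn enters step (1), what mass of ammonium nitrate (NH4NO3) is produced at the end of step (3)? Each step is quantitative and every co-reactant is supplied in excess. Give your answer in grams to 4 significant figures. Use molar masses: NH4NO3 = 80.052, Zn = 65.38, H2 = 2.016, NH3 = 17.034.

322.3 g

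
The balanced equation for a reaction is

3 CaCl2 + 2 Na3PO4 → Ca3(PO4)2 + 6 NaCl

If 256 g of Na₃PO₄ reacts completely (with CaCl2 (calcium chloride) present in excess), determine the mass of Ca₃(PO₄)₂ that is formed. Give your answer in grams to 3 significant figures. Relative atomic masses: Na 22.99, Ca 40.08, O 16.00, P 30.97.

M(Na3PO4) = 3(22.99) + 30.97 + 4(16.00) = 163.94 g/mol.
M(Ca3(PO4)2) = 3(40.08) + 2(30.97) + 8(16.00) = 310.18 g/mol.
n(Na3PO4) = 256.0 g / 163.94 g/mol = 1.562 mol.
From the equation the Na3PO4:Ca3(PO4)2 mole ratio is 2:1, so n(Ca3(PO4)2) = 1.562 × 1/2 = 0.7808 mol.
Mass of Ca3(PO4)2 = 0.7808 mol × 310.18 g/mol = 242.2 g.

242 g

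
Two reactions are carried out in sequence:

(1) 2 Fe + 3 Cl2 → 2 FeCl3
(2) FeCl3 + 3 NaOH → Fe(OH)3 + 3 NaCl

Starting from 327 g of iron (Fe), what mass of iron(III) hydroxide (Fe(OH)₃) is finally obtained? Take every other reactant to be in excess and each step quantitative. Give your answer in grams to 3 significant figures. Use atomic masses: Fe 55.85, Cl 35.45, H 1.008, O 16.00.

626 g

M(Fe) = 55.85 g/mol.
M(Fe(OH)3) = 55.85 + 3(16.00) + 3(1.008) = 106.874 g/mol.
n(Fe) = 327.0 / 55.85 = 5.855 mol.
Step 1 gives a 2:2 ratio of Fe to FeCl3, so n(FeCl3) = 5.855 mol.
In step 2 the FeCl3:Fe(OH)3 ratio is 1:1, so n(Fe(OH)3) = 5.855 mol.
Mass of Fe(OH)3 = 5.855 × 106.874 = 625.7 g.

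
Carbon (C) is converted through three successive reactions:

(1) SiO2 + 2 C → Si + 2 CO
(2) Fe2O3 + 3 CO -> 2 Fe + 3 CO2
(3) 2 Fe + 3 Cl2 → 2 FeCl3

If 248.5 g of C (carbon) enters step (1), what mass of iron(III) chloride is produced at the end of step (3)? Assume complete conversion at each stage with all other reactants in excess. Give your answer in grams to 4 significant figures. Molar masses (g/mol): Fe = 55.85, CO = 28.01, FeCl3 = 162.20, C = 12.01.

2237 g

n(C) = 248.5 / 12.01 = 20.691 mol.
Reaction (1): C→CO ratio 2:2 ⇒ n(CO) = 20.691 mol.
Reaction (2): CO→Fe ratio 3:2 ⇒ n(Fe) = 13.794 mol.
Reaction (3): Fe→FeCl3 ratio 2:2 ⇒ n(FeCl3) = 13.794 mol.
Mass of FeCl3 = 13.794 × 162.20 = 2237.4 g.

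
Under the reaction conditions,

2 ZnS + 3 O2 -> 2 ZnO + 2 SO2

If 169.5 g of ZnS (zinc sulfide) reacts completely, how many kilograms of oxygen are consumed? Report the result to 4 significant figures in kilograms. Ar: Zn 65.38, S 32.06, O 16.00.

M(ZnS) = 65.38 + 32.06 = 97.44 g/mol.
M(O2) = 2(16.00) = 32.00 g/mol.
n(ZnS) = 169.50 g / 97.44 g/mol = 1.7395 mol.
From the equation the ZnS:O2 mole ratio is 2:3, so n(O2) = 1.7395 × 3/2 = 2.6093 mol.
Mass of O2 = 2.6093 mol × 32.00 g/mol = 83.498 g.
Converting to kg: 83.498 g = 0.08350 kg.

0.08350 kg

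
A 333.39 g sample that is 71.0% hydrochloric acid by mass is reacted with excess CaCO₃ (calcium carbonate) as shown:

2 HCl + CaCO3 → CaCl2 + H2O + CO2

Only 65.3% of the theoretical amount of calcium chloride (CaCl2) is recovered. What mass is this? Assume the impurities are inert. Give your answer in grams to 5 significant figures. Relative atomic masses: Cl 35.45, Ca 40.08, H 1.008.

Pure HCl available = 333.39 g × 0.710 = 236.707 g.
M(HCl) = 1.008 + 35.45 = 36.458 g/mol.
M(CaCl2) = 40.08 + 2(35.45) = 110.98 g/mol.
n(HCl) = 236.707 g / 36.458 g/mol = 6.49259 mol.
From the equation the HCl:CaCl2 mole ratio is 2:1, so n(CaCl2) = 6.49259 × 1/2 = 3.24630 mol.
Mass of CaCl2 = 3.24630 mol × 110.98 g/mol = 360.274 g.
Actual mass collected = 360.274 g × 0.653 = 235.259 g.

235.26 g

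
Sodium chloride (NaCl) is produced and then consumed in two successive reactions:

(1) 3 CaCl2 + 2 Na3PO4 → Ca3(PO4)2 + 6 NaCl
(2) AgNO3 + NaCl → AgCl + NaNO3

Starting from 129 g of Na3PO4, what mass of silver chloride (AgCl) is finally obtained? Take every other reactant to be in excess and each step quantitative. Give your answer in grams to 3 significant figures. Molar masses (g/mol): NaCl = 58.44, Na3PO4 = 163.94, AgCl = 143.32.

338 g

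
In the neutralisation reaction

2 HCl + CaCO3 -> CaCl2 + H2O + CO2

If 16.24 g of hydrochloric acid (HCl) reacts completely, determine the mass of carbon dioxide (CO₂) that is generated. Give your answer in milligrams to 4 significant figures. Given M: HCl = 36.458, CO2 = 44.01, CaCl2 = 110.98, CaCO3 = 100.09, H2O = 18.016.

n(HCl) = 16.240 g / 36.458 g/mol = 0.44544 mol.
From the equation the HCl:CO2 mole ratio is 2:1, so n(CO2) = 0.44544 × 1/2 = 0.22272 mol.
Mass of CO2 = 0.22272 mol × 44.01 g/mol = 9.8020 g.
Converting to mg: 9.8020 g = 9802 mg.

9802 mg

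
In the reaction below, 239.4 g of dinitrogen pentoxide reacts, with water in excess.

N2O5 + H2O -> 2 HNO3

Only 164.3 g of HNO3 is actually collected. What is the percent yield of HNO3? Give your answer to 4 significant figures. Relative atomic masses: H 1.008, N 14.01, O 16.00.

M(N2O5) = 2(14.01) + 5(16.00) = 108.02 g/mol.
M(HNO3) = 1.008 + 14.01 + 3(16.00) = 63.018 g/mol.
n(N2O5) = 239.40 g / 108.02 g/mol = 2.2163 mol.
From the equation the N2O5:HNO3 mole ratio is 1:2, so n(HNO3) = 2.2163 × 2/1 = 4.4325 mol.
Mass of HNO3 = 4.4325 mol × 63.018 g/mol = 279.33 g.
This is the theoretical yield. Percent yield = 164.3 g / 279.33 g × 100% = 58.820%.

58.82 %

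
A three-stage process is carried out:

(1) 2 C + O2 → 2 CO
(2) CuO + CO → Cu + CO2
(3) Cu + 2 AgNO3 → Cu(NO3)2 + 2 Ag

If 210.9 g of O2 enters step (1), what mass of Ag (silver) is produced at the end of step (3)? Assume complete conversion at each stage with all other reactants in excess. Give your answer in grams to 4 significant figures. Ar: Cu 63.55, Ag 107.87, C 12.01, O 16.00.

2844 g

M(O2) = 2(16.00) = 32.00 g/mol.
M(Ag) = 107.87 g/mol.
n(O2) = 210.9 / 32.00 = 6.5906 mol.
Reaction (1): O2→CO ratio 1:2 ⇒ n(CO) = 13.181 mol.
Reaction (2): CO→Cu ratio 1:1 ⇒ n(Cu) = 13.181 mol.
Reaction (3): Cu→Ag ratio 1:2 ⇒ n(Ag) = 26.363 mol.
Mass of Ag = 26.363 × 107.87 = 2843.7 g.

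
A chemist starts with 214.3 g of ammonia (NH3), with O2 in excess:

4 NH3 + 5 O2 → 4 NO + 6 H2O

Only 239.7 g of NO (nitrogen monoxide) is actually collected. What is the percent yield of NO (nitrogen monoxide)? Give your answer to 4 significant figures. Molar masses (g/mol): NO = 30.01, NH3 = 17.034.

n(NH3) = 214.30 g / 17.034 g/mol = 12.581 mol.
From the equation the NH3:NO mole ratio is 4:4, so n(NO) = 12.581 × 4/4 = 12.581 mol.
Mass of NO = 12.581 mol × 30.01 g/mol = 377.55 g.
This is the theoretical yield. Percent yield = 239.7 g / 377.55 g × 100% = 63.489%.

63.49 %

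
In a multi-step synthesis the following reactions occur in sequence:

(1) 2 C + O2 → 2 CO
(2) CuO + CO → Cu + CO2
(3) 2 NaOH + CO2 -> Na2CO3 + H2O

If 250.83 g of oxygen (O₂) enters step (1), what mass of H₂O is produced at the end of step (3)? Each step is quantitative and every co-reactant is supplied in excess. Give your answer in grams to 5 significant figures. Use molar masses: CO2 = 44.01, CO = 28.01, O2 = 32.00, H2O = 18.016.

n(O2) = 250.83 / 32.00 = 7.83844 mol.
Reaction (1): O2→CO ratio 1:2 ⇒ n(CO) = 15.6769 mol.
Reaction (2): CO→CO2 ratio 1:1 ⇒ n(CO2) = 15.6769 mol.
Reaction (3): CO2→H2O ratio 1:1 ⇒ n(H2O) = 15.6769 mol.
Mass of H2O = 15.6769 × 18.016 = 282.435 g.

282.43 g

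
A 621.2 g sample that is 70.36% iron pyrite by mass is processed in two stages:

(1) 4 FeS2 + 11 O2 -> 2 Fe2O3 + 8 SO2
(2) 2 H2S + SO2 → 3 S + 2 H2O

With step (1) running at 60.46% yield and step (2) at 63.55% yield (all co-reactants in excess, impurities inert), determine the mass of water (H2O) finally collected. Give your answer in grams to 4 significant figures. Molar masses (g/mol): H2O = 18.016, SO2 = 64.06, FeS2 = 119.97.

Pure FeS2 = 621.2 × 0.7036 = 437.08 g.
n(FeS2) = 437.08 / 119.97 = 3.6432 mol.
Step 1 (FeS2:SO2 = 4:8): theoretical n(SO2) = 7.2864 mol; at 60.46% yield, n(SO2) = 4.4054 mol.
Step 2 (SO2:H2O = 1:2): theoretical n(H2O) = 8.8107 mol, so theoretical mass = 8.8107 × 18.016 = 158.73 g.
At 63.55% yield, actual mass of H2O = 158.73 × 0.6355 = 100.88 g.

100.9 g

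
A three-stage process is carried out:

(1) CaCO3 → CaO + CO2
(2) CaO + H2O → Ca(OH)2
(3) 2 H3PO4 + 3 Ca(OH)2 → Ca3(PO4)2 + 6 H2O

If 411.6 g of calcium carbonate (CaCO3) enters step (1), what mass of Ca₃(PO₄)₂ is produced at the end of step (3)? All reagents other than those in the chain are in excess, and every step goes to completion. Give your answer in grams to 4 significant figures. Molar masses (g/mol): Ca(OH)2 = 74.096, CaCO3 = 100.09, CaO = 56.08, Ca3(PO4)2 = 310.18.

n(CaCO3) = 411.6 / 100.09 = 4.1123 mol.
Reaction (1): CaCO3→CaO ratio 1:1 ⇒ n(CaO) = 4.1123 mol.
Reaction (2): CaO→Ca(OH)2 ratio 1:1 ⇒ n(Ca(OH)2) = 4.1123 mol.
Reaction (3): Ca(OH)2→Ca3(PO4)2 ratio 3:1 ⇒ n(Ca3(PO4)2) = 1.3708 mol.
Mass of Ca3(PO4)2 = 1.3708 × 310.18 = 425.18 g.

425.2 g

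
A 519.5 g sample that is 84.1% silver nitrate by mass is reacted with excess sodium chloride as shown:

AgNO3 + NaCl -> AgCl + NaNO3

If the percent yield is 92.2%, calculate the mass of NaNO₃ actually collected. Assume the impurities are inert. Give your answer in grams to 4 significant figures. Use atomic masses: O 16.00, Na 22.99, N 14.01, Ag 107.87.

Pure AgNO3 available = 519.5 g × 0.841 = 436.90 g.
M(AgNO3) = 107.87 + 14.01 + 3(16.00) = 169.88 g/mol.
M(NaNO3) = 22.99 + 14.01 + 3(16.00) = 85.00 g/mol.
n(AgNO3) = 436.90 g / 169.88 g/mol = 2.5718 mol.
From the equation the AgNO3:NaNO3 mole ratio is 1:1, so n(NaNO3) = 2.5718 × 1/1 = 2.5718 mol.
Mass of NaNO3 = 2.5718 mol × 85.00 g/mol = 218.60 g.
Actual mass collected = 218.60 g × 0.922 = 201.55 g.

201.6 g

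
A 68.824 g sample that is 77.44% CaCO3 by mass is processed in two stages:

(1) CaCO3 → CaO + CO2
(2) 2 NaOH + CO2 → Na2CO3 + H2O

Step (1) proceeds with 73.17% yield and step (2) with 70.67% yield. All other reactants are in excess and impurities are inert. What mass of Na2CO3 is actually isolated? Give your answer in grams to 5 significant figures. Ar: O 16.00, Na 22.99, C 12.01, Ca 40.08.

29.184 g

Pure CaCO3 = 68.824 × 0.7744 = 53.2973 g.
M(CaCO3) = 40.08 + 12.01 + 3(16.00) = 100.09 g/mol.
M(Na2CO3) = 2(22.99) + 12.01 + 3(16.00) = 105.99 g/mol.
n(CaCO3) = 53.2973 / 100.09 = 0.532494 mol.
Step 1 (CaCO3:CO2 = 1:1): theoretical n(CO2) = 0.532494 mol; at 73.17% yield, n(CO2) = 0.389626 mol.
Step 2 (CO2:Na2CO3 = 1:1): theoretical n(Na2CO3) = 0.389626 mol, so theoretical mass = 0.389626 × 105.99 = 41.2964 g.
At 70.67% yield, actual mass of Na2CO3 = 41.2964 × 0.7067 = 29.1842 g.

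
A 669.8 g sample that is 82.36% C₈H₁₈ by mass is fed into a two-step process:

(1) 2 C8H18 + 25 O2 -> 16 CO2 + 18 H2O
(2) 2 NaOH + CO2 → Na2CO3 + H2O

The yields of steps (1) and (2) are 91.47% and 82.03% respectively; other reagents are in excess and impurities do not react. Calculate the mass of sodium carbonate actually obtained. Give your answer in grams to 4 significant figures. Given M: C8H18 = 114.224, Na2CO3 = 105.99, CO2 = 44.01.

Pure C8H18 = 669.8 × 0.8236 = 551.65 g.
n(C8H18) = 551.65 / 114.224 = 4.8295 mol.
Step 1 (C8H18:CO2 = 2:16): theoretical n(CO2) = 38.636 mol; at 91.47% yield, n(CO2) = 35.341 mol.
Step 2 (CO2:Na2CO3 = 1:1): theoretical n(Na2CO3) = 35.341 mol, so theoretical mass = 35.341 × 105.99 = 3745.7 g.
At 82.03% yield, actual mass of Na2CO3 = 3745.7 × 0.8203 = 3072.6 g.

3073 g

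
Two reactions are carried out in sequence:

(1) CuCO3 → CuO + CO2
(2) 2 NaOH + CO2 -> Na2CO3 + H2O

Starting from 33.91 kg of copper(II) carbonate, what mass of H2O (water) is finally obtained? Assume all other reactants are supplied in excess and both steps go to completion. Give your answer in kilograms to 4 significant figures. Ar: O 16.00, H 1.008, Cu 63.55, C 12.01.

4.944 kg

M(CuCO3) = 63.55 + 12.01 + 3(16.00) = 123.56 g/mol.
M(H2O) = 2(1.008) + 16.00 = 18.016 g/mol.
33.91 kg = 33910 g.
n(CuCO3) = 33910 / 123.56 = 274.44 mol.
Step 1 gives a 1:1 ratio of CuCO3 to CO2, so n(CO2) = 274.44 mol.
In step 2 the CO2:H2O ratio is 1:1, so n(H2O) = 274.44 mol.
Mass of H2O = 274.44 × 18.016 = 4944.3 g = 4.944 kg.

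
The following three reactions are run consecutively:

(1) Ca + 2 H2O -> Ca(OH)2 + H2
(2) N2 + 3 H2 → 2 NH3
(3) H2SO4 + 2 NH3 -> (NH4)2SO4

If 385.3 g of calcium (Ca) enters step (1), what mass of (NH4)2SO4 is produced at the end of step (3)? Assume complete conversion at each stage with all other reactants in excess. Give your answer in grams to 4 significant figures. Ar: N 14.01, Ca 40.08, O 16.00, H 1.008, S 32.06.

423.4 g

M(Ca) = 40.08 g/mol.
M((NH4)2SO4) = 2(14.01) + 8(1.008) + 32.06 + 4(16.00) = 132.144 g/mol.
n(Ca) = 385.3 / 40.08 = 9.6133 mol.
Reaction (1): Ca→H2 ratio 1:1 ⇒ n(H2) = 9.6133 mol.
Reaction (2): H2→NH3 ratio 3:2 ⇒ n(NH3) = 6.4088 mol.
Reaction (3): NH3→(NH4)2SO4 ratio 2:1 ⇒ n((NH4)2SO4) = 3.2044 mol.
Mass of (NH4)2SO4 = 3.2044 × 132.144 = 423.45 g.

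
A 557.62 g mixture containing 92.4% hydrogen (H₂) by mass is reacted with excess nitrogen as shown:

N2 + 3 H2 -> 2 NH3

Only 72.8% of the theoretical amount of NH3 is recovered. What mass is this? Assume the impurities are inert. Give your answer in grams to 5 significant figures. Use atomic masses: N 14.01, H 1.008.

Pure H2 available = 557.62 g × 0.924 = 515.241 g.
M(H2) = 2(1.008) = 2.016 g/mol.
M(NH3) = 14.01 + 3(1.008) = 17.034 g/mol.
n(H2) = 515.241 g / 2.016 g/mol = 255.576 mol.
From the equation the H2:NH3 mole ratio is 3:2, so n(NH3) = 255.576 × 2/3 = 170.384 mol.
Mass of NH3 = 170.384 mol × 17.034 g/mol = 2902.32 g.
Actual mass collected = 2902.32 g × 0.728 = 2112.89 g.

2112.9 g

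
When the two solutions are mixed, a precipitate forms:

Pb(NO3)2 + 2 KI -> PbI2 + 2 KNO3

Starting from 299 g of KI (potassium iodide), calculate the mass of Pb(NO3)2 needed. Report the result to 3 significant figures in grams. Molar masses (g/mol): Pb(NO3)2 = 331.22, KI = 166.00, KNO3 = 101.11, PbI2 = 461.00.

298 g

n(KI) = 299.0 g / 166.00 g/mol = 1.801 mol.
From the equation the KI:Pb(NO3)2 mole ratio is 2:1, so n(Pb(NO3)2) = 1.801 × 1/2 = 0.9006 mol.
Mass of Pb(NO3)2 = 0.9006 mol × 331.22 g/mol = 298.3 g.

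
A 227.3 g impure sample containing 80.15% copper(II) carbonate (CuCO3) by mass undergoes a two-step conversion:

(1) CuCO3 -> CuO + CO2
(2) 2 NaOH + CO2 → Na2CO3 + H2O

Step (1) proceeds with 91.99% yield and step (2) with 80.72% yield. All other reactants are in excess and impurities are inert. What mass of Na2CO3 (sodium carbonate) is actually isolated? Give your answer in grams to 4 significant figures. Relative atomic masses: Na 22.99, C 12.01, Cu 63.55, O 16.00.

Pure CuCO3 = 227.3 × 0.8015 = 182.18 g.
M(CuCO3) = 63.55 + 12.01 + 3(16.00) = 123.56 g/mol.
M(Na2CO3) = 2(22.99) + 12.01 + 3(16.00) = 105.99 g/mol.
n(CuCO3) = 182.18 / 123.56 = 1.4744 mol.
Step 1 (CuCO3:CO2 = 1:1): theoretical n(CO2) = 1.4744 mol; at 91.99% yield, n(CO2) = 1.3563 mol.
Step 2 (CO2:Na2CO3 = 1:1): theoretical n(Na2CO3) = 1.3563 mol, so theoretical mass = 1.3563 × 105.99 = 143.76 g.
At 80.72% yield, actual mass of Na2CO3 = 143.76 × 0.8072 = 116.04 g.

116.0 g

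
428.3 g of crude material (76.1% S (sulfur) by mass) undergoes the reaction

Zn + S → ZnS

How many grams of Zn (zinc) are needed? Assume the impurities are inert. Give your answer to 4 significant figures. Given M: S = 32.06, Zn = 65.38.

Mass of pure S = 428.3 g × 0.761 = 325.94 g.
n(S) = 325.94 g / 32.06 g/mol = 10.166 mol.
From the equation the S:Zn mole ratio is 1:1, so n(Zn) = 10.166 × 1/1 = 10.166 mol.
Mass of Zn = 10.166 mol × 65.38 g/mol = 664.68 g.

664.7 g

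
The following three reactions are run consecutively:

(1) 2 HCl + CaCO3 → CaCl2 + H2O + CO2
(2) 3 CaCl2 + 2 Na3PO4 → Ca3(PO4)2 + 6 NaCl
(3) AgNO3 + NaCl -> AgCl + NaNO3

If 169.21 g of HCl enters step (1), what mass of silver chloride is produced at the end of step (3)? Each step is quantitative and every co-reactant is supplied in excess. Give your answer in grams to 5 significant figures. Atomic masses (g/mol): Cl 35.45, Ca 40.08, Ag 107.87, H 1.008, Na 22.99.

665.18 g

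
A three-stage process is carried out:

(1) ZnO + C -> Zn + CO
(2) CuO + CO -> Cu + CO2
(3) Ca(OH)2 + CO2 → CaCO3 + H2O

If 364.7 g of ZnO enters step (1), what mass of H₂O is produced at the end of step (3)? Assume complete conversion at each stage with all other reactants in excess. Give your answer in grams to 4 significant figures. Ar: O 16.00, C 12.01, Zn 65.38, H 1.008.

80.74 g

M(ZnO) = 65.38 + 16.00 = 81.38 g/mol.
M(H2O) = 2(1.008) + 16.00 = 18.016 g/mol.
n(ZnO) = 364.7 / 81.38 = 4.4814 mol.
Reaction (1): ZnO→CO ratio 1:1 ⇒ n(CO) = 4.4814 mol.
Reaction (2): CO→CO2 ratio 1:1 ⇒ n(CO2) = 4.4814 mol.
Reaction (3): CO2→H2O ratio 1:1 ⇒ n(H2O) = 4.4814 mol.
Mass of H2O = 4.4814 × 18.016 = 80.738 g.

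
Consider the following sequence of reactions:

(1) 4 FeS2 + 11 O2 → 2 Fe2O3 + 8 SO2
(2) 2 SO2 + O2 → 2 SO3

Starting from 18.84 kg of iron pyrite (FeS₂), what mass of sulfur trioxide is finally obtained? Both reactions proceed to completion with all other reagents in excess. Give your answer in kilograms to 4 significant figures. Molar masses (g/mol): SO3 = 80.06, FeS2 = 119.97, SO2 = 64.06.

25.15 kg

18.84 kg = 18840 g.
n(FeS2) = 18840 / 119.97 = 157.04 mol.
Step 1 gives a 4:8 ratio of FeS2 to SO2, so n(SO2) = 314.08 mol.
In step 2 the SO2:SO3 ratio is 2:2, so n(SO3) = 314.08 mol.
Mass of SO3 = 314.08 × 80.06 = 25145 g = 25.15 kg.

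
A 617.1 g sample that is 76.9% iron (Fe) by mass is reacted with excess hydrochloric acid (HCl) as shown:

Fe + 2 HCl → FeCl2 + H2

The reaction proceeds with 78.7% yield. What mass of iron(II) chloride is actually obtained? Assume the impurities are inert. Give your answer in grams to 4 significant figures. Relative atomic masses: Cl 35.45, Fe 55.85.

Pure Fe available = 617.1 g × 0.769 = 474.55 g.
M(Fe) = 55.85 g/mol.
M(FeCl2) = 55.85 + 2(35.45) = 126.75 g/mol.
n(Fe) = 474.55 g / 55.85 g/mol = 8.4969 mol.
From the equation the Fe:FeCl2 mole ratio is 1:1, so n(FeCl2) = 8.4969 × 1/1 = 8.4969 mol.
Mass of FeCl2 = 8.4969 mol × 126.75 g/mol = 1077.0 g.
Actual mass collected = 1077.0 g × 0.787 = 847.58 g.

847.6 g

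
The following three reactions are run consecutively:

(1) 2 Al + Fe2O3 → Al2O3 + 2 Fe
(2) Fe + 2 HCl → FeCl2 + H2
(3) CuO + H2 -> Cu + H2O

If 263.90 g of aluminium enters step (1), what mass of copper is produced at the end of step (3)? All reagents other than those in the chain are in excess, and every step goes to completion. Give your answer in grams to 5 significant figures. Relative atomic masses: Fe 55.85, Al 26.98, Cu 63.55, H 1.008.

M(Al) = 26.98 g/mol.
M(Cu) = 63.55 g/mol.
n(Al) = 263.90 / 26.98 = 9.78132 mol.
Reaction (1): Al→Fe ratio 2:2 ⇒ n(Fe) = 9.78132 mol.
Reaction (2): Fe→H2 ratio 1:1 ⇒ n(H2) = 9.78132 mol.
Reaction (3): H2→Cu ratio 1:1 ⇒ n(Cu) = 9.78132 mol.
Mass of Cu = 9.78132 × 63.55 = 621.603 g.

621.60 g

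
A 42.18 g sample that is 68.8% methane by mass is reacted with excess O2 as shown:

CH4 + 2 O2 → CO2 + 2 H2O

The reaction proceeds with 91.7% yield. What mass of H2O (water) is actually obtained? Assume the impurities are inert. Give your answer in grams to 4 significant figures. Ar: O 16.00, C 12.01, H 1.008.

Pure CH4 available = 42.18 g × 0.688 = 29.020 g.
M(CH4) = 12.01 + 4(1.008) = 16.042 g/mol.
M(H2O) = 2(1.008) + 16.00 = 18.016 g/mol.
n(CH4) = 29.020 g / 16.042 g/mol = 1.8090 mol.
From the equation the CH4:H2O mole ratio is 1:2, so n(H2O) = 1.8090 × 2/1 = 3.6180 mol.
Mass of H2O = 3.6180 mol × 18.016 g/mol = 65.182 g.
Actual mass collected = 65.182 g × 0.917 = 59.772 g.

59.77 g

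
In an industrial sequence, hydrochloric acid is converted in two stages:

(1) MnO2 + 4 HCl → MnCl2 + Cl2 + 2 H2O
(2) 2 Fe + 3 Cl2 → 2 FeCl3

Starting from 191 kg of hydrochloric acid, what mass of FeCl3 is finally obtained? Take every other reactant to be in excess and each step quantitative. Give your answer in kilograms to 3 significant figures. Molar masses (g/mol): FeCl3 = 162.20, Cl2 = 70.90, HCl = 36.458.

142 kg

191 kg = 191000 g.
n(HCl) = 191000 / 36.458 = 5239 mol.
Step 1 gives a 4:1 ratio of HCl to Cl2, so n(Cl2) = 1310 mol.
In step 2 the Cl2:FeCl3 ratio is 3:2, so n(FeCl3) = 873.2 mol.
Mass of FeCl3 = 873.2 × 162.20 = 141600 g = 142 kg.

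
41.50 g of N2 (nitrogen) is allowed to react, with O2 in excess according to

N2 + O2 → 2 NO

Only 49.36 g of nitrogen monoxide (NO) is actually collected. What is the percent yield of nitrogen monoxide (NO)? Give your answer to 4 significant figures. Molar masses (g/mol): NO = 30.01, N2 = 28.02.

55.53 %

n(N2) = 41.500 g / 28.02 g/mol = 1.4811 mol.
From the equation the N2:NO mole ratio is 1:2, so n(NO) = 1.4811 × 2/1 = 2.9622 mol.
Mass of NO = 2.9622 mol × 30.01 g/mol = 88.895 g.
This is the theoretical yield. Percent yield = 49.36 g / 88.895 g × 100% = 55.526%.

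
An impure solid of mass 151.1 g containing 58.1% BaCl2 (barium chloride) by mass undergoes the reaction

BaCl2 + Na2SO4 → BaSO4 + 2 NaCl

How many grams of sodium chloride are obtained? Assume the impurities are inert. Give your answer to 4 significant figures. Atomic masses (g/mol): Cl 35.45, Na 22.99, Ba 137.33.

49.28 g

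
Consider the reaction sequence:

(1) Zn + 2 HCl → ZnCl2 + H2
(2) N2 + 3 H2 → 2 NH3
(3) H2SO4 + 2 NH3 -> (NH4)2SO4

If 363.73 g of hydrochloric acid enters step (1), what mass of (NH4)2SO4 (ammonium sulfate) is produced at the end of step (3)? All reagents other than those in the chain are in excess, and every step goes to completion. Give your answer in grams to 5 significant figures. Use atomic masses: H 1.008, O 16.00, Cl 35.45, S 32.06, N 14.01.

219.73 g

M(HCl) = 1.008 + 35.45 = 36.458 g/mol.
M((NH4)2SO4) = 2(14.01) + 8(1.008) + 32.06 + 4(16.00) = 132.144 g/mol.
n(HCl) = 363.73 / 36.458 = 9.97669 mol.
Reaction (1): HCl→H2 ratio 2:1 ⇒ n(H2) = 4.98834 mol.
Reaction (2): H2→NH3 ratio 3:2 ⇒ n(NH3) = 3.32556 mol.
Reaction (3): NH3→(NH4)2SO4 ratio 2:1 ⇒ n((NH4)2SO4) = 1.66278 mol.
Mass of (NH4)2SO4 = 1.66278 × 132.144 = 219.727 g.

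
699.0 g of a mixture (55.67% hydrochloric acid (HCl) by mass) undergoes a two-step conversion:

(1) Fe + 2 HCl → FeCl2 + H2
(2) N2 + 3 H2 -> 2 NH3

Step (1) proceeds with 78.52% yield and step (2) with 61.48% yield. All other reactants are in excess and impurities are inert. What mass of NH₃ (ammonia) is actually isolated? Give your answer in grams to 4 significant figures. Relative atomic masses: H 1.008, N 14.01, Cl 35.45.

Pure HCl = 699.0 × 0.5567 = 389.13 g.
M(HCl) = 1.008 + 35.45 = 36.458 g/mol.
M(NH3) = 14.01 + 3(1.008) = 17.034 g/mol.
n(HCl) = 389.13 / 36.458 = 10.673 mol.
Step 1 (HCl:H2 = 2:1): theoretical n(H2) = 5.3367 mol; at 78.52% yield, n(H2) = 4.1904 mol.
Step 2 (H2:NH3 = 3:2): theoretical n(NH3) = 2.7936 mol, so theoretical mass = 2.7936 × 17.034 = 47.586 g.
At 61.48% yield, actual mass of NH3 = 47.586 × 0.6148 = 29.256 g.

29.26 g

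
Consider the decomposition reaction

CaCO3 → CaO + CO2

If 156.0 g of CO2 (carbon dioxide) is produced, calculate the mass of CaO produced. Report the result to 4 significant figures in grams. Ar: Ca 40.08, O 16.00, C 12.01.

198.8 g

M(CO2) = 12.01 + 2(16.00) = 44.01 g/mol.
M(CaO) = 40.08 + 16.00 = 56.08 g/mol.
n(CO2) = 156.00 g / 44.01 g/mol = 3.5446 mol.
From the equation the CO2:CaO mole ratio is 1:1, so n(CaO) = 3.5446 × 1/1 = 3.5446 mol.
Mass of CaO = 3.5446 mol × 56.08 g/mol = 198.78 g.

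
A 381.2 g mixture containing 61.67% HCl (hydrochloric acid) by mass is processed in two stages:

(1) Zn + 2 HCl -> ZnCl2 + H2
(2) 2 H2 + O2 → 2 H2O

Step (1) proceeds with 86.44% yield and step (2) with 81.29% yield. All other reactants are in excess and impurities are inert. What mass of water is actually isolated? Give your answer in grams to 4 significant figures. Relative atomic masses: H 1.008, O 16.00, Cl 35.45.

Pure HCl = 381.2 × 0.6167 = 235.09 g.
M(HCl) = 1.008 + 35.45 = 36.458 g/mol.
M(H2O) = 2(1.008) + 16.00 = 18.016 g/mol.
n(HCl) = 235.09 / 36.458 = 6.4481 mol.
Step 1 (HCl:H2 = 2:1): theoretical n(H2) = 3.2241 mol; at 86.44% yield, n(H2) = 2.7869 mol.
Step 2 (H2:H2O = 2:2): theoretical n(H2O) = 2.7869 mol, so theoretical mass = 2.7869 × 18.016 = 50.208 g.
At 81.29% yield, actual mass of H2O = 50.208 × 0.8129 = 40.814 g.

40.81 g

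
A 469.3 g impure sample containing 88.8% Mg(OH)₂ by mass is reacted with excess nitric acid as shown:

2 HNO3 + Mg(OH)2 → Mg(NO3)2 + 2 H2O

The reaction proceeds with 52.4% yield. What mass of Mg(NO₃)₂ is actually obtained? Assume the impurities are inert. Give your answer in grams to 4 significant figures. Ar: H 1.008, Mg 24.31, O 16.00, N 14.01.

Pure Mg(OH)2 available = 469.3 g × 0.888 = 416.74 g.
M(Mg(OH)2) = 24.31 + 2(16.00) + 2(1.008) = 58.326 g/mol.
M(Mg(NO3)2) = 24.31 + 2(14.01) + 6(16.00) = 148.33 g/mol.
n(Mg(OH)2) = 416.74 g / 58.326 g/mol = 7.1450 mol.
From the equation the Mg(OH)2:Mg(NO3)2 mole ratio is 1:1, so n(Mg(NO3)2) = 7.1450 × 1/1 = 7.1450 mol.
Mass of Mg(NO3)2 = 7.1450 mol × 148.33 g/mol = 1059.8 g.
Actual mass collected = 1059.8 g × 0.524 = 555.34 g.

555.3 g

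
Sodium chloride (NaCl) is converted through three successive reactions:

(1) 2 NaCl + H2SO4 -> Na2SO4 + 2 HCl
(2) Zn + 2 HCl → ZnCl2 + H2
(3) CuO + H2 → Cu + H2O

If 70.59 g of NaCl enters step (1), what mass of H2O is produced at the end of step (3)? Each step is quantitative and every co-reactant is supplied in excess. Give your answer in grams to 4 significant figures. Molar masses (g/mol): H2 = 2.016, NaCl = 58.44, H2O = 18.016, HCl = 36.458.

n(NaCl) = 70.59 / 58.44 = 1.2079 mol.
Reaction (1): NaCl→HCl ratio 2:2 ⇒ n(HCl) = 1.2079 mol.
Reaction (2): HCl→H2 ratio 2:1 ⇒ n(H2) = 0.60395 mol.
Reaction (3): H2→H2O ratio 1:1 ⇒ n(H2O) = 0.60395 mol.
Mass of H2O = 0.60395 × 18.016 = 10.881 g.

10.88 g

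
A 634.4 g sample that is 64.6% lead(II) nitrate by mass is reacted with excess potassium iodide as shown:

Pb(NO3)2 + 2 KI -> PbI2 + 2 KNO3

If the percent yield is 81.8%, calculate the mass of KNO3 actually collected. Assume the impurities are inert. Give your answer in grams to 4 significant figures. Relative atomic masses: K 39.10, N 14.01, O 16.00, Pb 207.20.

204.7 g

Pure Pb(NO3)2 available = 634.4 g × 0.646 = 409.82 g.
M(Pb(NO3)2) = 207.20 + 2(14.01) + 6(16.00) = 331.22 g/mol.
M(KNO3) = 39.10 + 14.01 + 3(16.00) = 101.11 g/mol.
n(Pb(NO3)2) = 409.82 g / 331.22 g/mol = 1.2373 mol.
From the equation the Pb(NO3)2:KNO3 mole ratio is 1:2, so n(KNO3) = 1.2373 × 2/1 = 2.4746 mol.
Mass of KNO3 = 2.4746 mol × 101.11 g/mol = 250.21 g.
Actual mass collected = 250.21 g × 0.818 = 204.67 g.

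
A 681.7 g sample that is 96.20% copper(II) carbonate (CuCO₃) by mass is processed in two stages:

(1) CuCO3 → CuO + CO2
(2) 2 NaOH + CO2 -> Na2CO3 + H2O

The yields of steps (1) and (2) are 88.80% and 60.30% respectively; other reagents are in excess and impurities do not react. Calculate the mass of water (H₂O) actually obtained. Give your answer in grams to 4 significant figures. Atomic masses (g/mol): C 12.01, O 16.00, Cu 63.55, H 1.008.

Pure CuCO3 = 681.7 × 0.9620 = 655.80 g.
M(CuCO3) = 63.55 + 12.01 + 3(16.00) = 123.56 g/mol.
M(H2O) = 2(1.008) + 16.00 = 18.016 g/mol.
n(CuCO3) = 655.80 / 123.56 = 5.3075 mol.
Step 1 (CuCO3:CO2 = 1:1): theoretical n(CO2) = 5.3075 mol; at 88.80% yield, n(CO2) = 4.7131 mol.
Step 2 (CO2:H2O = 1:1): theoretical n(H2O) = 4.7131 mol, so theoretical mass = 4.7131 × 18.016 = 84.911 g.
At 60.30% yield, actual mass of H2O = 84.911 × 0.6030 = 51.201 g.

51.20 g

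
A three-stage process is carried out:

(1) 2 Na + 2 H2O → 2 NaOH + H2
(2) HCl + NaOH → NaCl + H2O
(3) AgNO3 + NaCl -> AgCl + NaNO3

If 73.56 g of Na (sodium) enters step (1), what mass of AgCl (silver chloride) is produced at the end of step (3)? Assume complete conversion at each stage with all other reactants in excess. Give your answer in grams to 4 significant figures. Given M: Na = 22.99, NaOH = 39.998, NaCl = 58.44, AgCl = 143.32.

458.6 g

n(Na) = 73.56 / 22.99 = 3.1997 mol.
Reaction (1): Na→NaOH ratio 2:2 ⇒ n(NaOH) = 3.1997 mol.
Reaction (2): NaOH→NaCl ratio 1:1 ⇒ n(NaCl) = 3.1997 mol.
Reaction (3): NaCl→AgCl ratio 1:1 ⇒ n(AgCl) = 3.1997 mol.
Mass of AgCl = 3.1997 × 143.32 = 458.57 g.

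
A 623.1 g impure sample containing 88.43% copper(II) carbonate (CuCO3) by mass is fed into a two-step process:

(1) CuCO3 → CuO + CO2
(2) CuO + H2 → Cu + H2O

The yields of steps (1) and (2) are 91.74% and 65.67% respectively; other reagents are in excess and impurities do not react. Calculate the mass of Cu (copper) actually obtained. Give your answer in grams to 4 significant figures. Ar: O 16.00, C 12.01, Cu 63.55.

170.7 g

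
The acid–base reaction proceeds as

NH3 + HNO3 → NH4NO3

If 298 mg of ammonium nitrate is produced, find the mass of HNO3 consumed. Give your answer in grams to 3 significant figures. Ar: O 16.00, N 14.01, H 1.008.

0.235 g

M(NH4NO3) = 2(14.01) + 4(1.008) + 3(16.00) = 80.052 g/mol.
M(HNO3) = 1.008 + 14.01 + 3(16.00) = 63.018 g/mol.
Convert: 298 mg = 0.2980 g.
n(NH4NO3) = 0.2980 g / 80.052 g/mol = 0.003723 mol.
From the equation the NH4NO3:HNO3 mole ratio is 1:1, so n(HNO3) = 0.003723 × 1/1 = 0.003723 mol.
Mass of HNO3 = 0.003723 mol × 63.018 g/mol = 0.2346 g.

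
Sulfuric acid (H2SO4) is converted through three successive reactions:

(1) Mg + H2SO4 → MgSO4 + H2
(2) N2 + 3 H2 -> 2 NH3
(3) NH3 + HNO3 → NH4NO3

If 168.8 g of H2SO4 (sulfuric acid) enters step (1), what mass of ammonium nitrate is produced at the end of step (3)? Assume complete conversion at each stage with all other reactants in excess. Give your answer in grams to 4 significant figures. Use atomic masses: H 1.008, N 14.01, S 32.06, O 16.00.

M(H2SO4) = 2(1.008) + 32.06 + 4(16.00) = 98.076 g/mol.
M(NH4NO3) = 2(14.01) + 4(1.008) + 3(16.00) = 80.052 g/mol.
n(H2SO4) = 168.8 / 98.076 = 1.7211 mol.
Reaction (1): H2SO4→H2 ratio 1:1 ⇒ n(H2) = 1.7211 mol.
Reaction (2): H2→NH3 ratio 3:2 ⇒ n(NH3) = 1.1474 mol.
Reaction (3): NH3→NH4NO3 ratio 1:1 ⇒ n(NH4NO3) = 1.1474 mol.
Mass of NH4NO3 = 1.1474 × 80.052 = 91.852 g.

91.85 g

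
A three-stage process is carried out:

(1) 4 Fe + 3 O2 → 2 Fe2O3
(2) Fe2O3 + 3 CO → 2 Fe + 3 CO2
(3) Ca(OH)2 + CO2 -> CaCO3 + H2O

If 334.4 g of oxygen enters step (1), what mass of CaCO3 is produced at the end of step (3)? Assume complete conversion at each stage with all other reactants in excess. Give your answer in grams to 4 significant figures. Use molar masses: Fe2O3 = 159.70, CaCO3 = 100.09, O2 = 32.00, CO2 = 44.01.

n(O2) = 334.4 / 32.00 = 10.450 mol.
Reaction (1): O2→Fe2O3 ratio 3:2 ⇒ n(Fe2O3) = 6.9667 mol.
Reaction (2): Fe2O3→CO2 ratio 1:3 ⇒ n(CO2) = 20.900 mol.
Reaction (3): CO2→CaCO3 ratio 1:1 ⇒ n(CaCO3) = 20.900 mol.
Mass of CaCO3 = 20.900 × 100.09 = 2091.9 g.

2092 g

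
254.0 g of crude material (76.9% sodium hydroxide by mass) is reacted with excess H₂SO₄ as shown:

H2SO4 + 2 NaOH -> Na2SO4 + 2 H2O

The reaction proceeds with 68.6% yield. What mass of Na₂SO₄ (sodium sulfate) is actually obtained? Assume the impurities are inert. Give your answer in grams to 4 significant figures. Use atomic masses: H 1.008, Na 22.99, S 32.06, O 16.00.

Pure NaOH available = 254.0 g × 0.769 = 195.33 g.
M(NaOH) = 22.99 + 16.00 + 1.008 = 39.998 g/mol.
M(Na2SO4) = 2(22.99) + 32.06 + 4(16.00) = 142.04 g/mol.
n(NaOH) = 195.33 g / 39.998 g/mol = 4.8834 mol.
From the equation the NaOH:Na2SO4 mole ratio is 2:1, so n(Na2SO4) = 4.8834 × 1/2 = 2.4417 mol.
Mass of Na2SO4 = 2.4417 mol × 142.04 g/mol = 346.82 g.
Actual mass collected = 346.82 g × 0.686 = 237.92 g.

237.9 g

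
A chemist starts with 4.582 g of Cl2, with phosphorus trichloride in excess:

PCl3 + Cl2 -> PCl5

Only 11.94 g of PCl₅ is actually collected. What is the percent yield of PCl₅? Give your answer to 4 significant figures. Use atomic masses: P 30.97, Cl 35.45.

M(Cl2) = 2(35.45) = 70.90 g/mol.
M(PCl5) = 30.97 + 5(35.45) = 208.22 g/mol.
n(Cl2) = 4.5820 g / 70.90 g/mol = 0.064626 mol.
From the equation the Cl2:PCl5 mole ratio is 1:1, so n(PCl5) = 0.064626 × 1/1 = 0.064626 mol.
Mass of PCl5 = 0.064626 mol × 208.22 g/mol = 13.456 g.
This is the theoretical yield. Percent yield = 11.94 g / 13.456 g × 100% = 88.731%.

88.73 %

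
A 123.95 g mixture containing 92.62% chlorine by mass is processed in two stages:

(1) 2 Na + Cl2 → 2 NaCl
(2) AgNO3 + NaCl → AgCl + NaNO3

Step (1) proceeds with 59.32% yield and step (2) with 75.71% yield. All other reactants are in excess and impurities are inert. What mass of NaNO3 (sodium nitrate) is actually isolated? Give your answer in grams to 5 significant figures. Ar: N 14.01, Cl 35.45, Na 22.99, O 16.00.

123.63 g

Pure Cl2 = 123.95 × 0.9262 = 114.802 g.
M(Cl2) = 2(35.45) = 70.90 g/mol.
M(NaNO3) = 22.99 + 14.01 + 3(16.00) = 85.00 g/mol.
n(Cl2) = 114.802 / 70.90 = 1.61922 mol.
Step 1 (Cl2:NaCl = 1:2): theoretical n(NaCl) = 3.23843 mol; at 59.32% yield, n(NaCl) = 1.92104 mol.
Step 2 (NaCl:NaNO3 = 1:1): theoretical n(NaNO3) = 1.92104 mol, so theoretical mass = 1.92104 × 85.00 = 163.288 g.
At 75.71% yield, actual mass of NaNO3 = 163.288 × 0.7571 = 123.626 g.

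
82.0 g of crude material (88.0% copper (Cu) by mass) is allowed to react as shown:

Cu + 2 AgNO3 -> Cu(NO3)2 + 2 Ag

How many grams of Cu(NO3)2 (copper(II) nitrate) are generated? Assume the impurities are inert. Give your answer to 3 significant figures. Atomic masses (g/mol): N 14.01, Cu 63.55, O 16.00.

213 g

Mass of pure Cu = 82.0 g × 0.880 = 72.16 g.
M(Cu) = 63.55 g/mol.
M(Cu(NO3)2) = 63.55 + 2(14.01) + 6(16.00) = 187.57 g/mol.
n(Cu) = 72.16 g / 63.55 g/mol = 1.135 mol.
From the equation the Cu:Cu(NO3)2 mole ratio is 1:1, so n(Cu(NO3)2) = 1.135 × 1/1 = 1.135 mol.
Mass of Cu(NO3)2 = 1.135 mol × 187.57 g/mol = 213.0 g.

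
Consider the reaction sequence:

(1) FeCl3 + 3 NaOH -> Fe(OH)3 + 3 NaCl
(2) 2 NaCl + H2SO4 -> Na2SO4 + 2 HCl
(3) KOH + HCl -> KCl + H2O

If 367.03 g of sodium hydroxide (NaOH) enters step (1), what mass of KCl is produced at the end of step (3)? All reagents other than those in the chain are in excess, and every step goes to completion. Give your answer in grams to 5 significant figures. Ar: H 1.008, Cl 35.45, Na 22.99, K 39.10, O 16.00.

M(NaOH) = 22.99 + 16.00 + 1.008 = 39.998 g/mol.
M(KCl) = 39.10 + 35.45 = 74.55 g/mol.
n(NaOH) = 367.03 / 39.998 = 9.17621 mol.
Reaction (1): NaOH→NaCl ratio 3:3 ⇒ n(NaCl) = 9.17621 mol.
Reaction (2): NaCl→HCl ratio 2:2 ⇒ n(HCl) = 9.17621 mol.
Reaction (3): HCl→KCl ratio 1:1 ⇒ n(KCl) = 9.17621 mol.
Mass of KCl = 9.17621 × 74.55 = 684.086 g.

684.09 g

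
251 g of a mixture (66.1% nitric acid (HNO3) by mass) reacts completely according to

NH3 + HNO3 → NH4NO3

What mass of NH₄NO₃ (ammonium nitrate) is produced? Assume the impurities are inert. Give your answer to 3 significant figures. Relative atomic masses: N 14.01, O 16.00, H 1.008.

211 g

Mass of pure HNO3 = 251 g × 0.661 = 165.9 g.
M(HNO3) = 1.008 + 14.01 + 3(16.00) = 63.018 g/mol.
M(NH4NO3) = 2(14.01) + 4(1.008) + 3(16.00) = 80.052 g/mol.
n(HNO3) = 165.9 g / 63.018 g/mol = 2.633 mol.
From the equation the HNO3:NH4NO3 mole ratio is 1:1, so n(NH4NO3) = 2.633 × 1/1 = 2.633 mol.
Mass of NH4NO3 = 2.633 mol × 80.052 g/mol = 210.8 g.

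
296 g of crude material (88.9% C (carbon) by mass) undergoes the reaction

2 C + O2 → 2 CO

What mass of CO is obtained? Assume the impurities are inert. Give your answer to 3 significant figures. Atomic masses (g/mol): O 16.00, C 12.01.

Mass of pure C = 296 g × 0.889 = 263.1 g.
M(C) = 12.01 g/mol.
M(CO) = 12.01 + 16.00 = 28.01 g/mol.
n(C) = 263.1 g / 12.01 g/mol = 21.91 mol.
From the equation the C:CO mole ratio is 2:2, so n(CO) = 21.91 × 2/2 = 21.91 mol.
Mass of CO = 21.91 mol × 28.01 g/mol = 613.7 g.

614 g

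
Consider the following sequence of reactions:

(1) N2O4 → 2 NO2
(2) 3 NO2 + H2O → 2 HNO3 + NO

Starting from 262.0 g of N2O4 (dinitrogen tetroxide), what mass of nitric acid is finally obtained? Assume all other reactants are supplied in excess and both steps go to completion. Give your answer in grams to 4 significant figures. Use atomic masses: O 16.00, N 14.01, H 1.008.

M(N2O4) = 2(14.01) + 4(16.00) = 92.02 g/mol.
M(HNO3) = 1.008 + 14.01 + 3(16.00) = 63.018 g/mol.
n(N2O4) = 262.00 / 92.02 = 2.8472 mol.
Step 1 gives a 1:2 ratio of N2O4 to NO2, so n(NO2) = 5.6944 mol.
In step 2 the NO2:HNO3 ratio is 3:2, so n(HNO3) = 3.7963 mol.
Mass of HNO3 = 3.7963 × 63.018 = 239.23 g.

239.2 g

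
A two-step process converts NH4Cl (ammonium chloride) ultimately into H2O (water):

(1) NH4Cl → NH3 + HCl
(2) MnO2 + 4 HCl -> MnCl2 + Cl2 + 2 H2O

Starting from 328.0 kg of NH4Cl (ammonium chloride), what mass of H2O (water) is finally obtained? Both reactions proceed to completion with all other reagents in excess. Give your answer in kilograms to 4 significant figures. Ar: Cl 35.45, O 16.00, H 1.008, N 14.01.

55.23 kg

M(NH4Cl) = 14.01 + 4(1.008) + 35.45 = 53.492 g/mol.
M(H2O) = 2(1.008) + 16.00 = 18.016 g/mol.
328.0 kg = 328000 g.
n(NH4Cl) = 328000 / 53.492 = 6131.8 mol.
Step 1 gives a 1:1 ratio of NH4Cl to HCl, so n(HCl) = 6131.8 mol.
In step 2 the HCl:H2O ratio is 4:2, so n(H2O) = 3065.9 mol.
Mass of H2O = 3065.9 × 18.016 = 55235 g = 55.23 kg.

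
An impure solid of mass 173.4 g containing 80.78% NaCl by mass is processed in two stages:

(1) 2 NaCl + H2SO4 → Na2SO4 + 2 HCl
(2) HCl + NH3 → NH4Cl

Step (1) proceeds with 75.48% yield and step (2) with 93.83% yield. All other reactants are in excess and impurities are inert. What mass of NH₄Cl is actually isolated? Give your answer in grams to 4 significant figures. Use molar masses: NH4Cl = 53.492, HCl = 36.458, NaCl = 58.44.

90.80 g

Pure NaCl = 173.4 × 0.8078 = 140.07 g.
n(NaCl) = 140.07 / 58.44 = 2.3969 mol.
Step 1 (NaCl:HCl = 2:2): theoretical n(HCl) = 2.3969 mol; at 75.48% yield, n(HCl) = 1.8092 mol.
Step 2 (HCl:NH4Cl = 1:1): theoretical n(NH4Cl) = 1.8092 mol, so theoretical mass = 1.8092 × 53.492 = 96.775 g.
At 93.83% yield, actual mass of NH4Cl = 96.775 × 0.9383 = 90.804 g.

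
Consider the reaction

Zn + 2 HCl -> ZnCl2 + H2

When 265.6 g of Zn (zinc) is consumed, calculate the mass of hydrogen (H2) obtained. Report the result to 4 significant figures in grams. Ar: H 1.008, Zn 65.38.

M(Zn) = 65.38 g/mol.
M(H2) = 2(1.008) = 2.016 g/mol.
n(Zn) = 265.60 g / 65.38 g/mol = 4.0624 mol.
From the equation the Zn:H2 mole ratio is 1:1, so n(H2) = 4.0624 × 1/1 = 4.0624 mol.
Mass of H2 = 4.0624 mol × 2.016 g/mol = 8.1898 g.

8.190 g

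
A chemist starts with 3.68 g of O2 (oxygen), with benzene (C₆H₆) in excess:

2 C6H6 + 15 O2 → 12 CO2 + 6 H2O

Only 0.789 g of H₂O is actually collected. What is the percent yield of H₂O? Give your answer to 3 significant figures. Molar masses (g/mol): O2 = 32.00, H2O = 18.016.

n(O2) = 3.680 g / 32.00 g/mol = 0.1150 mol.
From the equation the O2:H2O mole ratio is 15:6, so n(H2O) = 0.1150 × 6/15 = 0.04600 mol.
Mass of H2O = 0.04600 mol × 18.016 g/mol = 0.8287 g.
This is the theoretical yield. Percent yield = 0.789 g / 0.8287 g × 100% = 95.21%.

95.2 %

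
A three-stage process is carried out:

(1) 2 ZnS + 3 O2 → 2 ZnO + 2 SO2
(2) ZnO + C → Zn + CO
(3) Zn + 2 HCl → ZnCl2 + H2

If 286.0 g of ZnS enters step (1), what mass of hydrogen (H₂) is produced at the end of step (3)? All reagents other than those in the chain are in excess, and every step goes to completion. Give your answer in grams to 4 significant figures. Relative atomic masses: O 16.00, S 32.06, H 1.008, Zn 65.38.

5.917 g

M(ZnS) = 65.38 + 32.06 = 97.44 g/mol.
M(H2) = 2(1.008) = 2.016 g/mol.
n(ZnS) = 286.0 / 97.44 = 2.9351 mol.
Reaction (1): ZnS→ZnO ratio 2:2 ⇒ n(ZnO) = 2.9351 mol.
Reaction (2): ZnO→Zn ratio 1:1 ⇒ n(Zn) = 2.9351 mol.
Reaction (3): Zn→H2 ratio 1:1 ⇒ n(H2) = 2.9351 mol.
Mass of H2 = 2.9351 × 2.016 = 5.9172 g.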